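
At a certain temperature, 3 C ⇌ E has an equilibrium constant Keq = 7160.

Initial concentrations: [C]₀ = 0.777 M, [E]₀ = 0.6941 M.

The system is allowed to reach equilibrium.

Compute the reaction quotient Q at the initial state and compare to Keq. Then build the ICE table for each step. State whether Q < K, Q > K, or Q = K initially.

Q₀ = 1.48 vs Keq = 7160 ⇒ Q<K, forward
Step 1:
                   C          E
  I            0.777     0.6941
  C          -0.7262     0.2421
  E          0.05076     0.9362
  solve Keq expr → x = 0.2421; check Q = 7160

Q₀ = 1.48; Q < K (proceeds forward)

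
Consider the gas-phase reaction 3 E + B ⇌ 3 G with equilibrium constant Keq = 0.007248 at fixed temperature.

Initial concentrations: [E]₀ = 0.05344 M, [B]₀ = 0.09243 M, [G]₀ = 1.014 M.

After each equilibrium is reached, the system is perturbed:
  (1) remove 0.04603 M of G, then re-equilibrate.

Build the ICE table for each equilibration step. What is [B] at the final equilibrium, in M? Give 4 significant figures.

[B]_eq = 0.3734 M

Q₀ = 7.3910e+04 vs Keq = 0.007248 ⇒ Q>K, reverse
Step 1:
                  E         B         G
  I         0.05344   0.09243     1.014
  C          0.8821     0.294   -0.8821
  E          0.9356    0.3865    0.1319
  solve Keq expr → x = -0.294; check Q = 0.007248
Then remove 0.04603 M of G.
Step 2:
                  E         B         G
  I          0.9356    0.3865   0.08585
  C        -0.03908  -0.01303   0.03908
  E          0.8965    0.3734    0.1249
  solve Keq expr → x = 0.01303; check Q = 0.007248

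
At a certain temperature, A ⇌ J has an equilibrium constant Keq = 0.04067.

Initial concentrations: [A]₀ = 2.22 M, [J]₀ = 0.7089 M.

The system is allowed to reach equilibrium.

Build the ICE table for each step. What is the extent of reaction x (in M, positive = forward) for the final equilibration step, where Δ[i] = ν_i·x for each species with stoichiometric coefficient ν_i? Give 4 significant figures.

Q₀ = 0.3193 vs Keq = 0.04067 ⇒ Q>K, reverse
Step 1:
                    A           J
  I              2.22      0.7089
  C            0.5944     -0.5944
  E             2.814      0.1145
  solve Keq expr → x = -0.5944; check Q = 0.04067

x = -0.5944 M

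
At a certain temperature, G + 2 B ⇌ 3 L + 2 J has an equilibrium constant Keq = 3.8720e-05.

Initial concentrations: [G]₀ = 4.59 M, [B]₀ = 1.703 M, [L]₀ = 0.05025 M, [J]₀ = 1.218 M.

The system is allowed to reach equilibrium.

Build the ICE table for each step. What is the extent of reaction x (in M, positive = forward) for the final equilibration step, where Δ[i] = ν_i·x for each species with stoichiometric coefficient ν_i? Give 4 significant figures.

x = 0.006394 M

Q₀ = 1.4140e-05 vs Keq = 3.8720e-05 ⇒ Q<K, forward
Step 1:
                    G           B           L           J
  init           4.59       1.703     0.05025       1.218
  Δ         -0.006394    -0.01279     0.01918     0.01279
  eq            4.584        1.69     0.06943       1.231
  solve Keq expr → x = 0.006394; check Q = 3.8720e-05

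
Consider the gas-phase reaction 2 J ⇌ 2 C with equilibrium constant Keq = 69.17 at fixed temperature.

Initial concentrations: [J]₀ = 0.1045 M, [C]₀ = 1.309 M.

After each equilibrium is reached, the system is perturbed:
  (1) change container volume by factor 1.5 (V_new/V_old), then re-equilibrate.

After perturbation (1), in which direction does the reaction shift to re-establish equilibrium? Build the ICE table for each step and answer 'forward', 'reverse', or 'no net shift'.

Direction: no net shift

Q₀ = 156.9 vs Keq = 69.17 ⇒ Q>K, reverse
Step 1:
                    J           C
  I            0.1045       1.309
  C           0.04721    -0.04721
  E            0.1517       1.262
  solve Keq expr → x = -0.02361; check Q = 69.17
Then change container volume by factor 1.5 (V_new/V_old).
Step 2:
                    J           C
  I            0.1011      0.8412
  C                 0           0
  E            0.1011      0.8412
  solve Keq expr → x = 0; check Q = 69.17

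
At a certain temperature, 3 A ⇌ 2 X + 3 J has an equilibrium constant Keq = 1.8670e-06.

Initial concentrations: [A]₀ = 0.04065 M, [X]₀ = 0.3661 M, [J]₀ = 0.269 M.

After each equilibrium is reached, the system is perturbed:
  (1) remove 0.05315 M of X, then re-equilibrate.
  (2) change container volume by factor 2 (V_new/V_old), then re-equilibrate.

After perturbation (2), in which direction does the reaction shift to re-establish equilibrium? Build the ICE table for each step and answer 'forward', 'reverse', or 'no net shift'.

Direction: forward

Q₀ = 38.84 vs Keq = 1.8670e-06 ⇒ Q>K, reverse
Step 1:
                   A          X          J
  init       0.04065     0.3661      0.269
  Δ            0.258     -0.172     -0.258
  eq          0.2987     0.1941    0.01097
  solve Keq expr → x = -0.08601; check Q = 1.8670e-06
Then remove 0.05315 M of X.
Step 2:
                   A          X          J
  init        0.2987     0.1409    0.01097
  Δ        -0.002399   0.001599   0.002399
  eq          0.2963     0.1425    0.01337
  solve Keq expr → x = 7.9966e-04; check Q = 1.8670e-06
Then change container volume by factor 2 (V_new/V_old).
Step 3:
                   A          X          J
  init        0.1481    0.07127   0.006685
  Δ        -0.003461   0.002307   0.003461
  eq          0.1447    0.07357    0.01015
  solve Keq expr → x = 0.001154; check Q = 1.8670e-06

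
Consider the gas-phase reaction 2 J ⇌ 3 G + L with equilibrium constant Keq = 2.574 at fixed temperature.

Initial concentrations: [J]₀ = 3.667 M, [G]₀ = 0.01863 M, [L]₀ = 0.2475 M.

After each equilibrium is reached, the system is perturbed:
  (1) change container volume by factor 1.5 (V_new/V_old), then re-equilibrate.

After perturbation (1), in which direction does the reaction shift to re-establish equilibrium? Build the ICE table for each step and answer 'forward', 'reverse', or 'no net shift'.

Q₀ = 1.1901e-07 vs Keq = 2.574 ⇒ Q<K, forward
Step 1:
                  J         G         L
  Initial     3.667   0.01863    0.2475
  Change     -1.511     2.266    0.7555
  Equil       2.156     2.285     1.003
  solve Keq expr → x = 0.7555; check Q = 2.574
Then change container volume by factor 1.5 (V_new/V_old).
Step 2:
                  J         G         L
  Initial     1.437     1.523    0.6686
  Change    -0.1648    0.2472    0.0824
  Equil       1.273     1.771     0.751
  solve Keq expr → x = 0.0824; check Q = 2.574

Direction: forward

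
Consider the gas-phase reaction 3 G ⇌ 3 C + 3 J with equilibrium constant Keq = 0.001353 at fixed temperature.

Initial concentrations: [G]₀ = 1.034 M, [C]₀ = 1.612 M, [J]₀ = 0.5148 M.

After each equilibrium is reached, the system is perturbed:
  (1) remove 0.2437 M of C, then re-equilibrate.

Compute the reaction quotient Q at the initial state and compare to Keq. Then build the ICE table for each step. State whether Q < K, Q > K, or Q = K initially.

Q₀ = 0.517; Q > K (proceeds reverse)

Q₀ = 0.517 vs Keq = 0.001353 ⇒ Q>K, reverse
Step 1:
                    G           C           J
  Initial       1.034       1.612      0.5148
  Change       0.3866     -0.3866     -0.3866
  Equil         1.421       1.225      0.1282
  solve Keq expr → x = -0.1289; check Q = 0.001353
Then remove 0.2437 M of C.
Step 2:
                    G           C           J
  Initial       1.421      0.9817      0.1282
  Change     -0.02509     0.02509     0.02509
  Equil         1.395       1.007      0.1533
  solve Keq expr → x = 0.008362; check Q = 0.001353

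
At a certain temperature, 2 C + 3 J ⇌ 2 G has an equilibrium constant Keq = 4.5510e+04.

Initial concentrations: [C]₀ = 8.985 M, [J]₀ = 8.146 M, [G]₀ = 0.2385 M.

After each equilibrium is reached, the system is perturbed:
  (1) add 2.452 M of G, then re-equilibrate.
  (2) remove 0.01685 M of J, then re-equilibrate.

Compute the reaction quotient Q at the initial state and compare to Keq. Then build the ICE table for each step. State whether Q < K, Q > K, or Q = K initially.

Q₀ = 1.3035e-06 vs Keq = 4.5510e+04 ⇒ Q<K, forward
Step 1:
                    C           J           G
  Initial       8.985       8.146      0.2385
  Change       -5.405      -8.108       5.405
  Equil          3.58     0.03794       5.644
  solve Keq expr → x = 2.703; check Q = 4.5510e+04
Then add 2.452 M of G.
Step 2:
                    C           J           G
  Initial        3.58     0.03794       8.096
  Change     0.006819     0.01023   -0.006819
  Equil         3.586     0.04817       8.089
  solve Keq expr → x = -0.00341; check Q = 4.5510e+04
Then remove 0.01685 M of J.
Step 3:
                    C           J           G
  Initial       3.586     0.03132       8.089
  Change      0.01114     0.01671    -0.01114
  Equil         3.598     0.04803       8.078
  solve Keq expr → x = -0.005569; check Q = 4.5510e+04

Q₀ = 1.3035e-06; Q < K (proceeds forward)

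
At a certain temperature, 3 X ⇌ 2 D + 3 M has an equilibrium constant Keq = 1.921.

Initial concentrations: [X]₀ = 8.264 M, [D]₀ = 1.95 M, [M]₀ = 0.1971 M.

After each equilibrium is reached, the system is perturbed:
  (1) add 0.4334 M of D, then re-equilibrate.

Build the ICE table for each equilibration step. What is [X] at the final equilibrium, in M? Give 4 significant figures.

Q₀ = 5.1589e-05 vs Keq = 1.921 ⇒ Q<K, forward
Step 1:
                   X          D          M
  init         8.264       1.95     0.1971
  Δ           -2.683      1.789      2.683
  eq           5.581      3.739       2.88
  solve Keq expr → x = 0.8943; check Q = 1.921
Then add 0.4334 M of D.
Step 2:
                   X          D          M
  init         5.581      4.172       2.88
  Δ           0.1144   -0.07627    -0.1144
  eq           5.695      4.096      2.766
  solve Keq expr → x = -0.03813; check Q = 1.921

[X]_eq = 5.695 M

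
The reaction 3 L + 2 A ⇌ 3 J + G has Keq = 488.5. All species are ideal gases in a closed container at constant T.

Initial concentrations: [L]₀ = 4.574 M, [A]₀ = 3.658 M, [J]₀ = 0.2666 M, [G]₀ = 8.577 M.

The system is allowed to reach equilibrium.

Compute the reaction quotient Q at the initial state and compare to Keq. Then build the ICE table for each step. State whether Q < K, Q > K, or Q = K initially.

Q₀ = 1.2692e-04; Q < K (proceeds forward)

Q₀ = 1.2692e-04 vs Keq = 488.5 ⇒ Q<K, forward
Step 1:
                   L          A          J          G
  init         4.574      3.658     0.2666      8.577
  Δ           -3.647     -2.431      3.647      1.216
  eq          0.9275      1.227      3.913      9.793
  solve Keq expr → x = 1.216; check Q = 488.5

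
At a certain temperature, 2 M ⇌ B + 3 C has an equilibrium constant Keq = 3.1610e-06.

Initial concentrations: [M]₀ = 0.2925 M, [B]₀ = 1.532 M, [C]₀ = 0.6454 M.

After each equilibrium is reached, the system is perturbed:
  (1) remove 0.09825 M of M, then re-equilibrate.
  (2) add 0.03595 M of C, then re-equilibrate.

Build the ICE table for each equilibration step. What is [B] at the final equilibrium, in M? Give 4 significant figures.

[B]_eq = 1.308 M

Q₀ = 4.814 vs Keq = 3.1610e-06 ⇒ Q>K, reverse
Step 1:
                    M           B           C
  Initial      0.2925       1.532      0.6454
  Change       0.4231     -0.2116     -0.6347
  Equil        0.7156        1.32      0.0107
  solve Keq expr → x = -0.2116; check Q = 3.1610e-06
Then remove 0.09825 M of M.
Step 2:
                    M           B           C
  Initial      0.6174        1.32      0.0107
  Change   6.6382e-04 -3.3191e-04 -9.9574e-04
  Equil         0.618        1.32    0.009707
  solve Keq expr → x = -3.3191e-04; check Q = 3.1610e-06
Then add 0.03595 M of C.
Step 3:
                    M           B           C
  Initial       0.618        1.32     0.04566
  Change      0.02378    -0.01189    -0.03567
  Equil        0.6418       1.308    0.009985
  solve Keq expr → x = -0.01189; check Q = 3.1610e-06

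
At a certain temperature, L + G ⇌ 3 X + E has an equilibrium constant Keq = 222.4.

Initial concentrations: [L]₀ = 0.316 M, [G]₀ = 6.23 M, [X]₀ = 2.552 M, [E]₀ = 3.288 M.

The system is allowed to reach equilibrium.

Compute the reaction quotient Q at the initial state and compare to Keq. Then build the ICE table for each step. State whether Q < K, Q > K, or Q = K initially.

Q₀ = 27.76; Q < K (proceeds forward)

Q₀ = 27.76 vs Keq = 222.4 ⇒ Q<K, forward
Step 1:
                   L          G          X          E
  init         0.316       6.23      2.552      3.288
  Δ           -0.227     -0.227     0.6811      0.227
  eq         0.08898      6.003      3.233      3.515
  solve Keq expr → x = 0.227; check Q = 222.4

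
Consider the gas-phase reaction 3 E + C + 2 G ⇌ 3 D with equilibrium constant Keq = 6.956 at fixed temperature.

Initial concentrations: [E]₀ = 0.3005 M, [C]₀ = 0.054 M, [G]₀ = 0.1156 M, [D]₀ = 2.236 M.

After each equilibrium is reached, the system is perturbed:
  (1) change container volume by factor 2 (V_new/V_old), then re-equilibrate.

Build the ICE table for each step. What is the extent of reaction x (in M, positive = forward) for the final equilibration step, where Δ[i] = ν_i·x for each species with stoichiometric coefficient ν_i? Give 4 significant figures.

Q₀ = 5.7092e+05 vs Keq = 6.956 ⇒ Q>K, reverse
Step 1:
                   E          C          G          D
  Initial     0.3005      0.054     0.1156      2.236
  Change      0.9118     0.3039     0.6079    -0.9118
  Equil        1.212     0.3579     0.7235      1.324
  solve Keq expr → x = -0.3039; check Q = 6.956
Then change container volume by factor 2 (V_new/V_old).
Step 2:
                   E          C          G          D
  Initial     0.6062      0.179     0.3617     0.6621
  Change      0.1437     0.0479    0.09581    -0.1437
  Equil       0.7499     0.2269     0.4575     0.5184
  solve Keq expr → x = -0.0479; check Q = 6.956

x = -0.0479 M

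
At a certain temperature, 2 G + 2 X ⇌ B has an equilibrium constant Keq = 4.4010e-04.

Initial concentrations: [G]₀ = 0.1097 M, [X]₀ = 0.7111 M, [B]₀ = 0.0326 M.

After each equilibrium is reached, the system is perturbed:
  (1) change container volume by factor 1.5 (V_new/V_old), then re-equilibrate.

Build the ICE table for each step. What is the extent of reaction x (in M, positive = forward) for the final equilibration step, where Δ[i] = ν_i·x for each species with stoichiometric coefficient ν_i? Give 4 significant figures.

x = -3.8051e-06 M

Q₀ = 5.357 vs Keq = 4.4010e-04 ⇒ Q>K, reverse
Step 1:
                    G           X           B
  init         0.1097      0.7111      0.0326
  Δ           0.06518     0.06518    -0.03259
  eq           0.1749      0.7763  8.1113e-06
  solve Keq expr → x = -0.03259; check Q = 4.4010e-04
Then change container volume by factor 1.5 (V_new/V_old).
Step 2:
                    G           X           B
  init         0.1166      0.5175  5.4075e-06
  Δ        7.6101e-06  7.6101e-06 -3.8051e-06
  eq           0.1166      0.5175  1.6025e-06
  solve Keq expr → x = -3.8051e-06; check Q = 4.4010e-04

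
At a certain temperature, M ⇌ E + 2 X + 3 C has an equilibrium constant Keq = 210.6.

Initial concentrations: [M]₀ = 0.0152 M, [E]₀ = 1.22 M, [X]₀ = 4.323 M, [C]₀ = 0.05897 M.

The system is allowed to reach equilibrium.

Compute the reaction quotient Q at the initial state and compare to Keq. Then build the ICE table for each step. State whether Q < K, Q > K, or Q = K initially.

Q₀ = 0.3076 vs Keq = 210.6 ⇒ Q<K, forward
Step 1:
                    M           E           X           C
  init         0.0152        1.22       4.323     0.05897
  Δ          -0.01507     0.01507     0.03015     0.04522
  eq       1.2571e-04       1.235       4.353      0.1042
  solve Keq expr → x = 0.01507; check Q = 210.6

Q₀ = 0.3076; Q < K (proceeds forward)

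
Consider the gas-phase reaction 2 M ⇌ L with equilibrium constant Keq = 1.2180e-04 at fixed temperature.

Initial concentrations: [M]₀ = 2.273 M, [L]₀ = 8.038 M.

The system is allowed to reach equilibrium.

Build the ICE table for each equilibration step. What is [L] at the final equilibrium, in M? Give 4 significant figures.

[L]_eq = 0.04065 M

Q₀ = 1.556 vs Keq = 1.2180e-04 ⇒ Q>K, reverse
Step 1:
                  M         L
  I           2.273     8.038
  C           15.99    -7.997
  E           18.27   0.04065
  solve Keq expr → x = -7.997; check Q = 1.2180e-04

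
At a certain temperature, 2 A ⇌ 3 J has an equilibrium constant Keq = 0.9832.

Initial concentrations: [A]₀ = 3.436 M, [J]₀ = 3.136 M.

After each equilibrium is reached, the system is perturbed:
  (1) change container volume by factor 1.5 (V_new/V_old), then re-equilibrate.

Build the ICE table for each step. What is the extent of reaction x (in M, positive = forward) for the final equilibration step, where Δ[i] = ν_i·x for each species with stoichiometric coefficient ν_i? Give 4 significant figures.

Q₀ = 2.612 vs Keq = 0.9832 ⇒ Q>K, reverse
Step 1:
                   A          J
  init         3.436      3.136
  Δ           0.4517    -0.6775
  eq           3.888      2.459
  solve Keq expr → x = -0.2258; check Q = 0.9832
Then change container volume by factor 1.5 (V_new/V_old).
Step 2:
                   A          J
  init         2.592      1.639
  Δ          -0.1194     0.1791
  eq           2.472      1.818
  solve Keq expr → x = 0.0597; check Q = 0.9832

x = 0.0597 M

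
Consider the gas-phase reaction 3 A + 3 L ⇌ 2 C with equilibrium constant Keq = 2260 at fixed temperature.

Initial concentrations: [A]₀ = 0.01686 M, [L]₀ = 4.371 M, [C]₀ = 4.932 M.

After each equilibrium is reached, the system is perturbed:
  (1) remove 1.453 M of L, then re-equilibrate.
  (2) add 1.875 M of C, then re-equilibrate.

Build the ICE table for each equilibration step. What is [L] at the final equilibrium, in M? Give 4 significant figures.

Q₀ = 6.0776e+04 vs Keq = 2260 ⇒ Q>K, reverse
Step 1:
                    A           L           C
  I           0.01686       4.371       4.932
  C           0.03312     0.03312    -0.02208
  E           0.04998       4.404        4.91
  solve Keq expr → x = -0.01104; check Q = 2260
Then remove 1.453 M of L.
Step 2:
                    A           L           C
  I           0.04998       2.951        4.91
  C           0.02385     0.02385     -0.0159
  E           0.07383       2.975       4.894
  solve Keq expr → x = -0.00795; check Q = 2260
Then add 1.875 M of C.
Step 3:
                    A           L           C
  I           0.07383       2.975       6.769
  C           0.01719     0.01719    -0.01146
  E           0.09103       2.992       6.758
  solve Keq expr → x = -0.005731; check Q = 2260

[L]_eq = 2.992 M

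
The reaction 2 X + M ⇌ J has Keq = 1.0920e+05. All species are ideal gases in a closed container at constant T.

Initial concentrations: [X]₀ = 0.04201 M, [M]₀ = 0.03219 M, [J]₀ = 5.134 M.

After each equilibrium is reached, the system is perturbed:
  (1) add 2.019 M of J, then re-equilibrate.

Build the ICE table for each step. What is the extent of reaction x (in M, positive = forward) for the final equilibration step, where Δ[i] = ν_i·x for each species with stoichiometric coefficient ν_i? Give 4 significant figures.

x = -0.002603 M

Q₀ = 9.0371e+04 vs Keq = 1.0920e+05 ⇒ Q<K, forward
Step 1:
                  X         M         J
  I         0.04201   0.03219     5.134
  C       -0.002897 -0.001449  0.001449
  E         0.03911   0.03074     5.135
  solve Keq expr → x = 0.001449; check Q = 1.0920e+05
Then add 2.019 M of J.
Step 2:
                  X         M         J
  I         0.03911   0.03074     7.154
  C        0.005206  0.002603 -0.002603
  E         0.04432   0.03334     7.152
  solve Keq expr → x = -0.002603; check Q = 1.0920e+05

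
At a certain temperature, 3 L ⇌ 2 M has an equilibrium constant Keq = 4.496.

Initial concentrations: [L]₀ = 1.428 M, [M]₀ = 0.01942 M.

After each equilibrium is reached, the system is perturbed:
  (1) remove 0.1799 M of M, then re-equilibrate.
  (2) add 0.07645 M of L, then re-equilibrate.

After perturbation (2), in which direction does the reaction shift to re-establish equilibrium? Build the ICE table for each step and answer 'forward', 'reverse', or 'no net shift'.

Q₀ = 1.2951e-04 vs Keq = 4.496 ⇒ Q<K, forward
Step 1:
                   L          M
  Initial      1.428    0.01942
  Change     -0.9669     0.6446
  Equil       0.4611      0.664
  solve Keq expr → x = 0.3223; check Q = 4.496
Then remove 0.1799 M of M.
Step 2:
                   L          M
  Initial     0.4611     0.4841
  Change    -0.06547    0.04364
  Equil       0.3957     0.5277
  solve Keq expr → x = 0.02182; check Q = 4.496
Then add 0.07645 M of L.
Step 3:
                   L          M
  Initial     0.4721     0.5277
  Change    -0.05751    0.03834
  Equil       0.4146     0.5661
  solve Keq expr → x = 0.01917; check Q = 4.496

Direction: forward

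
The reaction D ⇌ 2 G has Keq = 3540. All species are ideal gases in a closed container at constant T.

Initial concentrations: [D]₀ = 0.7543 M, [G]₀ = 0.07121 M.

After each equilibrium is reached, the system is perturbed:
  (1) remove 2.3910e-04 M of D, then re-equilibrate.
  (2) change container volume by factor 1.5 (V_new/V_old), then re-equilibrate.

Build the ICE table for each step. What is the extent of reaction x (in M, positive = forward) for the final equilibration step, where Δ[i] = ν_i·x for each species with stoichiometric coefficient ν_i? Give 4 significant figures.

x = 1.5611e-04 M

Q₀ = 0.006723 vs Keq = 3540 ⇒ Q<K, forward
Step 1:
                   D          G
  init        0.7543    0.07121
  Δ          -0.7536      1.507
  eq      7.0377e-04      1.578
  solve Keq expr → x = 0.7536; check Q = 3540
Then remove 2.3910e-04 M of D.
Step 2:
                   D          G
  init    4.6467e-04      1.578
  Δ       2.3867e-04 -4.7735e-04
  eq      7.0335e-04      1.578
  solve Keq expr → x = -2.3867e-04; check Q = 3540
Then change container volume by factor 1.5 (V_new/V_old).
Step 3:
                   D          G
  init    4.6890e-04      1.052
  Δ       -1.5611e-04 3.1223e-04
  eq      3.1278e-04      1.052
  solve Keq expr → x = 1.5611e-04; check Q = 3540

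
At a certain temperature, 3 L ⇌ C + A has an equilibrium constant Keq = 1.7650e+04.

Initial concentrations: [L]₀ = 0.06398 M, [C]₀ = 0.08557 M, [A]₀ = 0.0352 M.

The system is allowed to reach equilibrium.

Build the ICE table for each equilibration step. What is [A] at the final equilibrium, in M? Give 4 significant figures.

Q₀ = 11.5 vs Keq = 1.7650e+04 ⇒ Q<K, forward
Step 1:
                    L           C           A
  init        0.06398     0.08557      0.0352
  Δ          -0.05713     0.01904     0.01904
  eq         0.006851      0.1046     0.05424
  solve Keq expr → x = 0.01904; check Q = 1.7650e+04

[A]_eq = 0.05424 M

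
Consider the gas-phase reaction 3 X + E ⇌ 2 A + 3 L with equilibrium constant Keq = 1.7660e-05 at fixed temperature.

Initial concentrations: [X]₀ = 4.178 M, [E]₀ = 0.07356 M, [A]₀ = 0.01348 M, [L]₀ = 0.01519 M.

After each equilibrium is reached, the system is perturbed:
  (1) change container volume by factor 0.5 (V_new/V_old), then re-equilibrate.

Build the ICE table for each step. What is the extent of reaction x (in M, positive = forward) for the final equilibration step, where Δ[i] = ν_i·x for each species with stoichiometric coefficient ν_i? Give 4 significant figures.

Q₀ = 1.1872e-10 vs Keq = 1.7660e-05 ⇒ Q<K, forward
Step 1:
                   X          E          A          L
  I            4.178    0.07356    0.01348    0.01519
  C          -0.1331   -0.04438    0.08876     0.1331
  E            4.045    0.02918     0.1022     0.1483
  solve Keq expr → x = 0.04438; check Q = 1.7660e-05
Then change container volume by factor 0.5 (V_new/V_old).
Step 2:
                   X          E          A          L
  I             8.09    0.05836     0.2045     0.2966
  C          0.02992   0.009974   -0.01995   -0.02992
  E             8.12    0.06834     0.1845     0.2667
  solve Keq expr → x = -0.009974; check Q = 1.7660e-05

x = -0.009974 M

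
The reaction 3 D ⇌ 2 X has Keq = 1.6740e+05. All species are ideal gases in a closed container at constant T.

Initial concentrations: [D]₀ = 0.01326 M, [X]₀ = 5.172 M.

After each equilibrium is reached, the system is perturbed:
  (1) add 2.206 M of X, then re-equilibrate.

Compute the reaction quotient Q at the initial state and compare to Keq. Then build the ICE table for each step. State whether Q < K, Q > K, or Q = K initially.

Q₀ = 1.1473e+07; Q > K (proceeds reverse)

Q₀ = 1.1473e+07 vs Keq = 1.6740e+05 ⇒ Q>K, reverse
Step 1:
                    D           X
  Initial     0.01326       5.172
  Change      0.04081    -0.02721
  Equil       0.05407       5.145
  solve Keq expr → x = -0.0136; check Q = 1.6740e+05
Then add 2.206 M of X.
Step 2:
                    D           X
  Initial     0.05407       7.351
  Change      0.01446   -0.009642
  Equil       0.06854       7.341
  solve Keq expr → x = -0.004821; check Q = 1.6740e+05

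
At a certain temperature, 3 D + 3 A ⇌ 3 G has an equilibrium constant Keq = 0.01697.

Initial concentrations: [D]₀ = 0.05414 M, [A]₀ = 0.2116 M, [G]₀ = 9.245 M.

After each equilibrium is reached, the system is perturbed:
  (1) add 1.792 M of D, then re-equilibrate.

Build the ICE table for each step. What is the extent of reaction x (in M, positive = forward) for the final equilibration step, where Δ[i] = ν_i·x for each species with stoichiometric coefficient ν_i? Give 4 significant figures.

x = 0.1924 M

Q₀ = 5.2556e+08 vs Keq = 0.01697 ⇒ Q>K, reverse
Step 1:
                    D           A           G
  init        0.05414      0.2116       9.245
  Δ             4.268       4.268      -4.268
  eq            4.323        4.48       4.977
  solve Keq expr → x = -1.423; check Q = 0.01697
Then add 1.792 M of D.
Step 2:
                    D           A           G
  init          6.115        4.48       4.977
  Δ           -0.5772     -0.5772      0.5772
  eq            5.537       3.903       5.554
  solve Keq expr → x = 0.1924; check Q = 0.01697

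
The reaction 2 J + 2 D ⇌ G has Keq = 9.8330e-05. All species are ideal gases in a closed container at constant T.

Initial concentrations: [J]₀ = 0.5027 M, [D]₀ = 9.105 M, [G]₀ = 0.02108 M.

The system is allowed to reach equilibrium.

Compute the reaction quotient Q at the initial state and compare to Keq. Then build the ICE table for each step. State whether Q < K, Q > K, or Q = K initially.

Q₀ = 0.001006 vs Keq = 9.8330e-05 ⇒ Q>K, reverse
Step 1:
                   J          D          G
  Initial     0.5027      9.105    0.02108
  Change     0.03737    0.03737   -0.01868
  Equil       0.5401      9.142   0.002397
  solve Keq expr → x = -0.01868; check Q = 9.8330e-05

Q₀ = 0.001006; Q > K (proceeds reverse)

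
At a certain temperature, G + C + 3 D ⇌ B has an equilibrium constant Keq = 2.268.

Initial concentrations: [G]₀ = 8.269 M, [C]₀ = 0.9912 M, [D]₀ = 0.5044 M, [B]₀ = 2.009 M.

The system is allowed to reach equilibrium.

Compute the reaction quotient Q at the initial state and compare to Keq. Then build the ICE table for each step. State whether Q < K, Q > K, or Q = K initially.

Q₀ = 1.91; Q < K (proceeds forward)

Q₀ = 1.91 vs Keq = 2.268 ⇒ Q<K, forward
Step 1:
                    G           C           D           B
  I             8.269      0.9912      0.5044       2.009
  C         -0.008612   -0.008612    -0.02584    0.008612
  E              8.26      0.9826      0.4786       2.018
  solve Keq expr → x = 0.008612; check Q = 2.268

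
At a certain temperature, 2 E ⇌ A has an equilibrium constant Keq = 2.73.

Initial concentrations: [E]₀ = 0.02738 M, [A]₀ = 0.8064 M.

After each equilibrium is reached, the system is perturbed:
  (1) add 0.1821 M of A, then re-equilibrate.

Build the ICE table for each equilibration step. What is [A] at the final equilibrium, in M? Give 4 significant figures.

[A]_eq = 0.7416 M

Q₀ = 1076 vs Keq = 2.73 ⇒ Q>K, reverse
Step 1:
                    E           A
  Initial     0.02738      0.8064
  Change       0.4367     -0.2184
  Equil        0.4641       0.588
  solve Keq expr → x = -0.2184; check Q = 2.73
Then add 0.1821 M of A.
Step 2:
                    E           A
  Initial      0.4641      0.7701
  Change      0.05709    -0.02854
  Equil        0.5212      0.7416
  solve Keq expr → x = -0.02854; check Q = 2.73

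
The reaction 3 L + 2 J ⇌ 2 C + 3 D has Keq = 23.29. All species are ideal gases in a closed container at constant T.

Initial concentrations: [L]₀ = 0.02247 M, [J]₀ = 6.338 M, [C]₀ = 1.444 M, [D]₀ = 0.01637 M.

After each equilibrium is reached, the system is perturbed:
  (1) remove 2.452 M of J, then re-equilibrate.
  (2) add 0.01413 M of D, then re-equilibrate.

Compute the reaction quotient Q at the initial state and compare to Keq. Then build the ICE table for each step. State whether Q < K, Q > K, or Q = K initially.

Q₀ = 0.02007; Q < K (proceeds forward)

Q₀ = 0.02007 vs Keq = 23.29 ⇒ Q<K, forward
Step 1:
                    L           J           C           D
  init        0.02247       6.338       1.444     0.01637
  Δ          -0.01796    -0.01197     0.01197     0.01796
  eq         0.004514       6.326       1.456     0.03433
  solve Keq expr → x = 0.005985; check Q = 23.29
Then remove 2.452 M of J.
Step 2:
                    L           J           C           D
  init       0.004514       3.874       1.456     0.03433
  Δ          0.001473  9.8214e-04 -9.8214e-04   -0.001473
  eq         0.005987       3.875       1.455     0.03285
  solve Keq expr → x = -4.9107e-04; check Q = 23.29
Then add 0.01413 M of D.
Step 3:
                    L           J           C           D
  init       0.005987       3.875       1.455     0.04698
  Δ          0.002172    0.001448   -0.001448   -0.002172
  eq         0.008159       3.876       1.454     0.04481
  solve Keq expr → x = -7.2397e-04; check Q = 23.29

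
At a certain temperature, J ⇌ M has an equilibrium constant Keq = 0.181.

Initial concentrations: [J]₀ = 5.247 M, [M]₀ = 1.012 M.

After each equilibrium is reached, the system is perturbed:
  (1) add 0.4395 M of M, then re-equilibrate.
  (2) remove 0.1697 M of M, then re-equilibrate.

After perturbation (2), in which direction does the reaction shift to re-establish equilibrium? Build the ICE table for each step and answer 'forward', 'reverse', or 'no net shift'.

Q₀ = 0.1929 vs Keq = 0.181 ⇒ Q>K, reverse
Step 1:
                  J         M
  Initial     5.247     1.012
  Change    0.05275  -0.05275
  Equil         5.3    0.9593
  solve Keq expr → x = -0.05275; check Q = 0.181
Then add 0.4395 M of M.
Step 2:
                  J         M
  Initial       5.3     1.399
  Change     0.3721   -0.3721
  Equil       5.672     1.027
  solve Keq expr → x = -0.3721; check Q = 0.181
Then remove 0.1697 M of M.
Step 3:
                  J         M
  Initial     5.672    0.8569
  Change    -0.1437    0.1437
  Equil       5.528     1.001
  solve Keq expr → x = 0.1437; check Q = 0.181

Direction: forward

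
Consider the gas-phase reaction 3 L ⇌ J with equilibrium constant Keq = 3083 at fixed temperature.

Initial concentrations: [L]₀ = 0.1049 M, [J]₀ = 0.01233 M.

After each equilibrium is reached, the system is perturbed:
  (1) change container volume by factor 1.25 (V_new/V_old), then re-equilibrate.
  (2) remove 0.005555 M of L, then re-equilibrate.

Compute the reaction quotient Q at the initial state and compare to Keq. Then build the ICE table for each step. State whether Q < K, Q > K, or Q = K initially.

Q₀ = 10.68; Q < K (proceeds forward)

Q₀ = 10.68 vs Keq = 3083 ⇒ Q<K, forward
Step 1:
                   L          J
  I           0.1049    0.01233
  C          -0.0815    0.02717
  E           0.0234     0.0395
  solve Keq expr → x = 0.02717; check Q = 3083
Then change container volume by factor 1.25 (V_new/V_old).
Step 2:
                   L          J
  I          0.01872     0.0316
  C         0.002787 -9.2916e-04
  E          0.02151    0.03067
  solve Keq expr → x = -9.2916e-04; check Q = 3083
Then remove 0.005555 M of L.
Step 3:
                   L          J
  I          0.01595    0.03067
  C         0.005146  -0.001715
  E           0.0211    0.02895
  solve Keq expr → x = -0.001715; check Q = 3083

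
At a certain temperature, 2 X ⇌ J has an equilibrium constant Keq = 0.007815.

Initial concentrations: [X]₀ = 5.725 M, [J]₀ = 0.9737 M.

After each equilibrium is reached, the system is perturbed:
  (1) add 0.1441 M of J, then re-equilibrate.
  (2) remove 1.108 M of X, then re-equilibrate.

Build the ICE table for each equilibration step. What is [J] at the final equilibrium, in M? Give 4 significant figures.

[J]_eq = 0.3046 M

Q₀ = 0.02971 vs Keq = 0.007815 ⇒ Q>K, reverse
Step 1:
                    X           J
  I             5.725      0.9737
  C             1.198     -0.5991
  E             6.923      0.3746
  solve Keq expr → x = -0.5991; check Q = 0.007815
Then add 0.1441 M of J.
Step 2:
                    X           J
  I             6.923      0.5187
  C            0.2362     -0.1181
  E             7.159      0.4006
  solve Keq expr → x = -0.1181; check Q = 0.007815
Then remove 1.108 M of X.
Step 3:
                    X           J
  I             6.051      0.4006
  C            0.1919    -0.09595
  E             6.243      0.3046
  solve Keq expr → x = -0.09595; check Q = 0.007815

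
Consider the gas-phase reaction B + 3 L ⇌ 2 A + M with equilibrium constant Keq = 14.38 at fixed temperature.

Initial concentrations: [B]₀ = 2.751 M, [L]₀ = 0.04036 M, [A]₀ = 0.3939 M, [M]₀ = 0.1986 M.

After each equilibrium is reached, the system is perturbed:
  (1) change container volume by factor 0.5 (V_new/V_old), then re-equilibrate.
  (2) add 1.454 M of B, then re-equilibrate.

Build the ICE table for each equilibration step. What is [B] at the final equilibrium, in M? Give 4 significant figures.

[B]_eq = 6.972 M

Q₀ = 170.4 vs Keq = 14.38 ⇒ Q>K, reverse
Step 1:
                   B          L          A          M
  Initial      2.751    0.04036     0.3939     0.1986
  Change     0.01486    0.04457   -0.02972   -0.01486
  Equil        2.766    0.08493     0.3642     0.1837
  solve Keq expr → x = -0.01486; check Q = 14.38
Then change container volume by factor 0.5 (V_new/V_old).
Step 2:
                   B          L          A          M
  Initial      5.532     0.1699     0.7284     0.3675
  Change    -0.01038   -0.03113    0.02075    0.01038
  Equil        5.521     0.1387     0.7491     0.3779
  solve Keq expr → x = 0.01038; check Q = 14.38
Then add 1.454 M of B.
Step 3:
                   B          L          A          M
  Initial      6.975     0.1387     0.7491     0.3779
  Change   -0.003107   -0.00932   0.006213   0.003107
  Equil        6.972     0.1294     0.7553      0.381
  solve Keq expr → x = 0.003107; check Q = 14.38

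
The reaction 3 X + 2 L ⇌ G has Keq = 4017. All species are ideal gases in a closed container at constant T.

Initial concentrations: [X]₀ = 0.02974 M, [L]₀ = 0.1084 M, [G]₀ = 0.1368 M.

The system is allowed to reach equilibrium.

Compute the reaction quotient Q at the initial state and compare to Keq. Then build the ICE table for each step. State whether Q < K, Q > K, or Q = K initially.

Q₀ = 4.4259e+05; Q > K (proceeds reverse)

Q₀ = 4.4259e+05 vs Keq = 4017 ⇒ Q>K, reverse
Step 1:
                    X           L           G
  Initial     0.02974      0.1084      0.1368
  Change      0.07412     0.04942    -0.02471
  Equil        0.1039      0.1578      0.1121
  solve Keq expr → x = -0.02471; check Q = 4017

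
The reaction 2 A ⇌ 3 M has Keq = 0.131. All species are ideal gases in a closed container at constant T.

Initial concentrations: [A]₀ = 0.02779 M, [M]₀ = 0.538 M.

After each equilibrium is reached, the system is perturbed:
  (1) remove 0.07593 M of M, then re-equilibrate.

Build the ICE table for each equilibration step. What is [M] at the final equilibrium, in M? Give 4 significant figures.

[M]_eq = 0.182 M

Q₀ = 201.6 vs Keq = 0.131 ⇒ Q>K, reverse
Step 1:
                   A          M
  I          0.02779      0.538
  C           0.2237    -0.3356
  E           0.2515     0.2024
  solve Keq expr → x = -0.1119; check Q = 0.131
Then remove 0.07593 M of M.
Step 2:
                   A          M
  I           0.2515     0.1264
  C         -0.03703    0.05555
  E           0.2145      0.182
  solve Keq expr → x = 0.01852; check Q = 0.131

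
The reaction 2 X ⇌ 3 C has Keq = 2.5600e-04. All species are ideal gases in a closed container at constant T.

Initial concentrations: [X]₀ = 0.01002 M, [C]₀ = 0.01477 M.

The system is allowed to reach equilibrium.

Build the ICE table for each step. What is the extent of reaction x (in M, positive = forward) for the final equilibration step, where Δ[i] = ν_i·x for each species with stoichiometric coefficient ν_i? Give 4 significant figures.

x = -0.003521 M

Q₀ = 0.03209 vs Keq = 2.5600e-04 ⇒ Q>K, reverse
Step 1:
                  X         C
  init      0.01002   0.01477
  Δ        0.007041  -0.01056
  eq        0.01706  0.004208
  solve Keq expr → x = -0.003521; check Q = 2.5600e-04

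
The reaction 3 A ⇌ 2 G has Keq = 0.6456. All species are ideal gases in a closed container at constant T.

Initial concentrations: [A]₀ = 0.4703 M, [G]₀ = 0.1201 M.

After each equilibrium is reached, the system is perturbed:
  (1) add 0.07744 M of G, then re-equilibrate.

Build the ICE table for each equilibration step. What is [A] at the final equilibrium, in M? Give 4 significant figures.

[A]_eq = 0.4285 M

Q₀ = 0.1387 vs Keq = 0.6456 ⇒ Q<K, forward
Step 1:
                   A          G
  Initial     0.4703     0.1201
  Change    -0.09593    0.06395
  Equil       0.3744     0.1841
  solve Keq expr → x = 0.03198; check Q = 0.6456
Then add 0.07744 M of G.
Step 2:
                   A          G
  Initial     0.3744     0.2615
  Change     0.05415    -0.0361
  Equil       0.4285     0.2254
  solve Keq expr → x = -0.01805; check Q = 0.6456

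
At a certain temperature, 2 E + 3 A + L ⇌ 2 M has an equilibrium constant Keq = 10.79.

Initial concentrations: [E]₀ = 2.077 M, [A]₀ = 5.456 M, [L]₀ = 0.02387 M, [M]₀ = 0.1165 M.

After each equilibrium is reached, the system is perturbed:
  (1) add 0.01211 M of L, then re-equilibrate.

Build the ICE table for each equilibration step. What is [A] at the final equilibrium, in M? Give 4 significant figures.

Q₀ = 8.1153e-04 vs Keq = 10.79 ⇒ Q<K, forward
Step 1:
                    E           A           L           M
  I             2.077       5.456     0.02387      0.1165
  C          -0.04773     -0.0716    -0.02387     0.04773
  E             2.029       5.384  3.8887e-06      0.1642
  solve Keq expr → x = 0.02387; check Q = 10.79
Then add 0.01211 M of L.
Step 2:
                    E           A           L           M
  I             2.029       5.384     0.01211      0.1642
  C          -0.02422    -0.03633    -0.01211     0.02422
  E             2.005       5.348  5.3521e-06      0.1884
  solve Keq expr → x = 0.01211; check Q = 10.79

[A]_eq = 5.348 M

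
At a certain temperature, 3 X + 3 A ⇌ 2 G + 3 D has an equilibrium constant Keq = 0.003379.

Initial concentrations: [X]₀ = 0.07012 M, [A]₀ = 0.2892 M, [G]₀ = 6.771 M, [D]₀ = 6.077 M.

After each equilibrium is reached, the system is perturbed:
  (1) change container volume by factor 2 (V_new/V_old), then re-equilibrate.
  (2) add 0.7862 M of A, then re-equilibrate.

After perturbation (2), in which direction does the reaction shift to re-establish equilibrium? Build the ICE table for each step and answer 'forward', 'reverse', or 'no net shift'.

Q₀ = 1.2338e+09 vs Keq = 0.003379 ⇒ Q>K, reverse
Step 1:
                   X          A          G          D
  I          0.07012     0.2892      6.771      6.077
  C            4.626      4.626     -3.084     -4.626
  E            4.696      4.915      3.687      1.451
  solve Keq expr → x = -1.542; check Q = 0.003379
Then change container volume by factor 2 (V_new/V_old).
Step 2:
                   X          A          G          D
  I            2.348      2.458      1.844     0.7256
  C          0.09113    0.09113   -0.06076   -0.09113
  E            2.439      2.549      1.783     0.6345
  solve Keq expr → x = -0.03038; check Q = 0.003379
Then add 0.7862 M of A.
Step 3:
                   X          A          G          D
  I            2.439      3.335      1.783     0.6345
  C           -0.111     -0.111    0.07403      0.111
  E            2.328      3.224      1.857     0.7455
  solve Keq expr → x = 0.03701; check Q = 0.003379

Direction: forward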